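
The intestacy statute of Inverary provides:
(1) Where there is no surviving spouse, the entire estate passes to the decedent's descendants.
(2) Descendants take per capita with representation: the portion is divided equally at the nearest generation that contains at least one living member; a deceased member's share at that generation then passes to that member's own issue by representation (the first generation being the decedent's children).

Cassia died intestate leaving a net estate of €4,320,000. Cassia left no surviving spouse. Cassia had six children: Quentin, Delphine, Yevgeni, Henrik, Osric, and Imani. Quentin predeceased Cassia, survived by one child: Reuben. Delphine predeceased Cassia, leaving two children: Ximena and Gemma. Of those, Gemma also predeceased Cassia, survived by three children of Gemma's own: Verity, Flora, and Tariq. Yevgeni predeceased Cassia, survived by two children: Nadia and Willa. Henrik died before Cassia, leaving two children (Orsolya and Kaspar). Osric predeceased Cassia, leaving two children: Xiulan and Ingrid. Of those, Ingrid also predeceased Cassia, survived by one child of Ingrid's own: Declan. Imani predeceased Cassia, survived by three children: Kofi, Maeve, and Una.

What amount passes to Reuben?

Reuben receives €360,000.

The entire €4,320,000 passes to the descendants.
No child survives, so the initial division is made at the grandchildren's generation.
That amount (€4,320,000) is divided into 12 shares of €360,000: Reuben, Ximena, Nadia, Willa, Orsolya, Kaspar, Xiulan, Kofi, Maeve, and Una each take €360,000; Gemma's €360,000 share passes to Gemma's issue; Ingrid's €360,000 share passes to Ingrid's issue.
Gemma's share (€360,000) is divided into 3 shares of €120,000: Verity, Flora, and Tariq each take €120,000.
Ingrid's share (€360,000) passes entirely to Declan.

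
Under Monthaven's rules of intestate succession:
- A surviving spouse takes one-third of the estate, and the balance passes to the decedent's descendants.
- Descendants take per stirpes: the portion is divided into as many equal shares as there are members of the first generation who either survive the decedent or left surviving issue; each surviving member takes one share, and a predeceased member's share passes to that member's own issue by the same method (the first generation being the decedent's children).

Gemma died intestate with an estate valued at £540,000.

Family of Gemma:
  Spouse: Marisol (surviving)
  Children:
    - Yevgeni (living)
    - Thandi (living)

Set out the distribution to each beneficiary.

Marisol takes one-third of £540,000 = £180,000. The remaining £360,000 passes to the descendants.
The descendants' portion (£360,000) is divided into 2 shares of £180,000: Yevgeni and Thandi each take £180,000.

Marisol: £180,000; Yevgeni: £180,000; Thandi: £180,000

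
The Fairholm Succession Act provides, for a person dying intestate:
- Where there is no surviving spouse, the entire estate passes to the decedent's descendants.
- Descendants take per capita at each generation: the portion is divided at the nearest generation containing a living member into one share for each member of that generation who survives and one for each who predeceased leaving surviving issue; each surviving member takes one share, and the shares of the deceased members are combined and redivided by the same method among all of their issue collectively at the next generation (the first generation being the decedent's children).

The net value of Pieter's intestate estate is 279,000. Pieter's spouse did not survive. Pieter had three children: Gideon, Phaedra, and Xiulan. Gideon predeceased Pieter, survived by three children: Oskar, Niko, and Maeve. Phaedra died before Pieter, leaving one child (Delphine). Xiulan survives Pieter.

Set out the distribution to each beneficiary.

Oskar: 46,500; Niko: 46,500; Maeve: 46,500; Delphine: 46,500; Xiulan: 93,000

The entire 279,000 passes to the descendants.
That amount (279,000) is divided at the children's generation into 3 shares of 93,000. Xiulan takes 93,000. The 2 shares of the deceased (Gideon and Phaedra) are combined into a pool of 186,000.
That pool (186,000) is divided at the grandchildren's generation equally among Oskar, Niko, Maeve, and Delphine: 46,500 each.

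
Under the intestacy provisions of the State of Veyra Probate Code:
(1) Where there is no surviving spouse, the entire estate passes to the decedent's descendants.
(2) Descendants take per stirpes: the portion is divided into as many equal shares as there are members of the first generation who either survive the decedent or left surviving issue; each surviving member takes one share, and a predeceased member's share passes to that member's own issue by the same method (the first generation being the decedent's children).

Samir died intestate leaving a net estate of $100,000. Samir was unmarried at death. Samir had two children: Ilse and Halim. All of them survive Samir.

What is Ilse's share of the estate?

Ilse receives $50,000.

The entire $100,000 passes to the descendants.
That amount ($100,000) is divided into 2 shares of $50,000: Ilse and Halim each take $50,000.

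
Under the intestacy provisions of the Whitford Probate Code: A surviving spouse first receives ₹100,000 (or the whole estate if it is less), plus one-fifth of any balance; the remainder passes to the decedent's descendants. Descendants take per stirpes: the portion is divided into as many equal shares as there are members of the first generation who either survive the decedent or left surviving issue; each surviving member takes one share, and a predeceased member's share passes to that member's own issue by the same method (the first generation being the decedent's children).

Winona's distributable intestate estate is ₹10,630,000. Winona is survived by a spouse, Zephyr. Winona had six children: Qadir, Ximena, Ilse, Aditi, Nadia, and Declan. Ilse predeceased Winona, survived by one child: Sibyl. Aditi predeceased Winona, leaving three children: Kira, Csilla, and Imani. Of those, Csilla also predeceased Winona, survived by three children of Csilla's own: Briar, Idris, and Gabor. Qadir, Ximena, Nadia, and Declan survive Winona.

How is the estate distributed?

Zephyr: ₹2,206,000; Qadir: ₹1,404,000; Ximena: ₹1,404,000; Sibyl: ₹1,404,000; Kira: ₹468,000; Briar: ₹156,000; Idris: ₹156,000; Gabor: ₹156,000; Imani: ₹468,000; Nadia: ₹1,404,000; Declan: ₹1,404,000

Zephyr first takes ₹100,000, leaving a balance of ₹10,530,000. Zephyr then takes one-fifth of the balance (₹2,106,000), for a total of ₹2,206,000. The remaining ₹8,424,000 passes to the descendants.
The descendants' portion (₹8,424,000) is divided into 6 shares of ₹1,404,000: Qadir, Ximena, Nadia, and Declan each take ₹1,404,000; Ilse's ₹1,404,000 share passes to Ilse's issue; Aditi's ₹1,404,000 share passes to Aditi's issue.
Ilse's share (₹1,404,000) passes entirely to Sibyl.
Aditi's share (₹1,404,000) is divided into 3 shares of ₹468,000: Kira and Imani each take ₹468,000; Csilla's ₹468,000 share passes to Csilla's issue.
Csilla's share (₹468,000) is divided into 3 shares of ₹156,000: Briar, Idris, and Gabor each take ₹156,000.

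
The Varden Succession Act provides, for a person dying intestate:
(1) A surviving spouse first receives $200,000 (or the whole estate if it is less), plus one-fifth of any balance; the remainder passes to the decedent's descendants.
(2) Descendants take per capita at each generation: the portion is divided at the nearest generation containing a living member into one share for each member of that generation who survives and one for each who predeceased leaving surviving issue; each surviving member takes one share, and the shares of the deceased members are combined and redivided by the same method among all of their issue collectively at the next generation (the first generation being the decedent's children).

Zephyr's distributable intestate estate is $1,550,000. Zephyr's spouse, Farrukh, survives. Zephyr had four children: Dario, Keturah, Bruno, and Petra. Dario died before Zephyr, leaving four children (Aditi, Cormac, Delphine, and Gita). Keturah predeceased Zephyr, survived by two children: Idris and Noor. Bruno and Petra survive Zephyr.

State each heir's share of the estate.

Farrukh: $470,000; Aditi: $90,000; Cormac: $90,000; Delphine: $90,000; Gita: $90,000; Idris: $90,000; Noor: $90,000; Bruno: $270,000; Petra: $270,000

Farrukh first takes $200,000, leaving a balance of $1,350,000. Farrukh then takes one-fifth of the balance ($270,000), for a total of $470,000. The remaining $1,080,000 passes to the descendants.
The descendants' portion ($1,080,000) is divided at the children's generation into 4 shares of $270,000. Bruno and Petra each take $270,000. The 2 shares of the deceased (Dario and Keturah) are combined into a pool of $540,000.
That pool ($540,000) is divided at the grandchildren's generation equally among Aditi, Cormac, Delphine, Gita, Idris, and Noor: $90,000 each.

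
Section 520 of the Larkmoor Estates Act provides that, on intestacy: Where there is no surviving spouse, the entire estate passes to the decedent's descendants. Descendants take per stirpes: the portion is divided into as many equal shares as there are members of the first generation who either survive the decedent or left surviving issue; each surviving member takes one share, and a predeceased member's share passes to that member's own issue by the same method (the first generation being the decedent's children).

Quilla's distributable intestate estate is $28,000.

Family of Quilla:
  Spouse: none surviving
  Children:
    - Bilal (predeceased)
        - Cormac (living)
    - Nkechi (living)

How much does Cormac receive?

Cormac receives $14,000.

The entire $28,000 passes to the descendants.
That amount ($28,000) is divided into 2 shares of $14,000: Nkechi takes $14,000; Bilal's $14,000 share passes to Bilal's issue.
Bilal's share ($14,000) passes entirely to Cormac.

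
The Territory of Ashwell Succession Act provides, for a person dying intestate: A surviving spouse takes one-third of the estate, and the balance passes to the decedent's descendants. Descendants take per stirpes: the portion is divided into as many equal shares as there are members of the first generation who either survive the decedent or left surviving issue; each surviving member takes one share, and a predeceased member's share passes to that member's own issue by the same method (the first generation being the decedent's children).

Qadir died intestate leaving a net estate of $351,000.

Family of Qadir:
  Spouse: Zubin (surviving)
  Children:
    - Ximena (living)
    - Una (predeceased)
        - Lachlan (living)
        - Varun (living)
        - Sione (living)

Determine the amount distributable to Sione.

Sione receives $39,000.

Zubin takes one-third of $351,000 = $117,000. The remaining $234,000 passes to the descendants.
The descendants' portion ($234,000) is divided into 2 shares of $117,000: Ximena takes $117,000; Una's $117,000 share passes to Una's issue.
Una's share ($117,000) is divided into 3 shares of $39,000: Lachlan, Varun, and Sione each take $39,000.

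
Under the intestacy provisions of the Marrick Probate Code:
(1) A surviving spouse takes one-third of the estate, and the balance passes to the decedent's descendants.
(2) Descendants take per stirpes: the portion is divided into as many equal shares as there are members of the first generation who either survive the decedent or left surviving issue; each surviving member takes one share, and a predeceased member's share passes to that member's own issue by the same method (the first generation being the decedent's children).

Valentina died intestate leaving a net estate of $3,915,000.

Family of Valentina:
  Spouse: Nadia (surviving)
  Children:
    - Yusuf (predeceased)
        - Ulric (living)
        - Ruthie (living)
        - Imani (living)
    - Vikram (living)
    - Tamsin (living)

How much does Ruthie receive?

Nadia takes one-third of $3,915,000 = $1,305,000. The remaining $2,610,000 passes to the descendants.
The descendants' portion ($2,610,000) is divided into 3 shares of $870,000: Vikram and Tamsin each take $870,000; Yusuf's $870,000 share passes to Yusuf's issue.
Yusuf's share ($870,000) is divided into 3 shares of $290,000: Ulric, Ruthie, and Imani each take $290,000.

Ruthie receives $290,000.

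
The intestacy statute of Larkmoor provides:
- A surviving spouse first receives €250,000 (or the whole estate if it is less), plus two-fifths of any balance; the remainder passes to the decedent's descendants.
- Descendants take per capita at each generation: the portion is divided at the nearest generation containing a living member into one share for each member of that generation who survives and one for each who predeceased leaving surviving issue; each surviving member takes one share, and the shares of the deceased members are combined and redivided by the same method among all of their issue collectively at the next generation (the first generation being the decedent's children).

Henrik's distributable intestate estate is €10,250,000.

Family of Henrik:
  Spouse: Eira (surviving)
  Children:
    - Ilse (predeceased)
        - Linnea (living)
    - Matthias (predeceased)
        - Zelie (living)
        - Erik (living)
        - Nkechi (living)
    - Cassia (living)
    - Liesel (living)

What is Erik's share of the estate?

Erik receives €750,000.

Eira first takes €250,000, leaving a balance of €10,000,000. Eira then takes two-fifths of the balance (€4,000,000), for a total of €4,250,000. The remaining €6,000,000 passes to the descendants.
The descendants' portion (€6,000,000) is divided at the children's generation into 4 shares of €1,500,000. Cassia and Liesel each take €1,500,000. The 2 shares of the deceased (Ilse and Matthias) are combined into a pool of €3,000,000.
That pool (€3,000,000) is divided at the grandchildren's generation equally among Linnea, Zelie, Erik, and Nkechi: €750,000 each.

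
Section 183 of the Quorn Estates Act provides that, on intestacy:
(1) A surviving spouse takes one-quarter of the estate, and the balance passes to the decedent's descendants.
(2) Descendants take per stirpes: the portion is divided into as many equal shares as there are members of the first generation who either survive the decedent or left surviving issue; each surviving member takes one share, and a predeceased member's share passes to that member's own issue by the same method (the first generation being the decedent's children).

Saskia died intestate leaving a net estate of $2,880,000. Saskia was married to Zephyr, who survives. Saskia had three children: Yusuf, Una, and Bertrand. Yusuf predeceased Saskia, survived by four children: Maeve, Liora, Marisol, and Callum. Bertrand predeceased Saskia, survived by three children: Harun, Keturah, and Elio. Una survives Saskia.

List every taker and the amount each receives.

Zephyr takes one-quarter of $2,880,000 = $720,000. The remaining $2,160,000 passes to the descendants.
The descendants' portion ($2,160,000) is divided into 3 shares of $720,000: Una takes $720,000; Yusuf's $720,000 share passes to Yusuf's issue; Bertrand's $720,000 share passes to Bertrand's issue.
Yusuf's share ($720,000) is divided into 4 shares of $180,000: Maeve, Liora, Marisol, and Callum each take $180,000.
Bertrand's share ($720,000) is divided into 3 shares of $240,000: Harun, Keturah, and Elio each take $240,000.

Zephyr: $720,000; Maeve: $180,000; Liora: $180,000; Marisol: $180,000; Callum: $180,000; Una: $720,000; Harun: $240,000; Keturah: $240,000; Elio: $240,000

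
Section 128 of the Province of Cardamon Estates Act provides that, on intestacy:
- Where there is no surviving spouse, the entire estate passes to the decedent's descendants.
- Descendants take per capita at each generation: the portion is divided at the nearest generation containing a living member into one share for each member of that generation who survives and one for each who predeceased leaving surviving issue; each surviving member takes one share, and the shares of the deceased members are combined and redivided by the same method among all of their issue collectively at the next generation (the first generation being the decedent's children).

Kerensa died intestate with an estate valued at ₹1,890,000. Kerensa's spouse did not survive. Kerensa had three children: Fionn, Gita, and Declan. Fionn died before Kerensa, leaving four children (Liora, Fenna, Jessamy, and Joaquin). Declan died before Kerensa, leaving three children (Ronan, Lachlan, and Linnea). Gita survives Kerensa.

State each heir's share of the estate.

The entire ₹1,890,000 passes to the descendants.
That amount (₹1,890,000) is divided at the children's generation into 3 shares of ₹630,000. Gita takes ₹630,000. The 2 shares of the deceased (Fionn and Declan) are combined into a pool of ₹1,260,000.
That pool (₹1,260,000) is divided at the grandchildren's generation equally among Liora, Fenna, Jessamy, Joaquin, Ronan, Lachlan, and Linnea: ₹180,000 each.

Liora: ₹180,000; Fenna: ₹180,000; Jessamy: ₹180,000; Joaquin: ₹180,000; Gita: ₹630,000; Ronan: ₹180,000; Lachlan: ₹180,000; Linnea: ₹180,000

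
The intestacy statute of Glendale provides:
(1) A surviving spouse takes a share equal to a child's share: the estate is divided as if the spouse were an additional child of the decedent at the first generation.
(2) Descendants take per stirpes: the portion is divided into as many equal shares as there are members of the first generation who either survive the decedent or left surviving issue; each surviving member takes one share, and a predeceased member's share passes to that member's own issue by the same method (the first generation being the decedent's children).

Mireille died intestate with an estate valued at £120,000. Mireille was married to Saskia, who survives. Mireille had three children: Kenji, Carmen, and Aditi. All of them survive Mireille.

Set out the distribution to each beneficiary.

The spouse counts as an additional share at the children's level, so there are 4 primary shares of £30,000. Saskia takes one such share (£30,000).
The children's combined portion (£90,000) is divided into 3 shares of £30,000: Kenji, Carmen, and Aditi each take £30,000.

Saskia: £30,000; Kenji: £30,000; Carmen: £30,000; Aditi: £30,000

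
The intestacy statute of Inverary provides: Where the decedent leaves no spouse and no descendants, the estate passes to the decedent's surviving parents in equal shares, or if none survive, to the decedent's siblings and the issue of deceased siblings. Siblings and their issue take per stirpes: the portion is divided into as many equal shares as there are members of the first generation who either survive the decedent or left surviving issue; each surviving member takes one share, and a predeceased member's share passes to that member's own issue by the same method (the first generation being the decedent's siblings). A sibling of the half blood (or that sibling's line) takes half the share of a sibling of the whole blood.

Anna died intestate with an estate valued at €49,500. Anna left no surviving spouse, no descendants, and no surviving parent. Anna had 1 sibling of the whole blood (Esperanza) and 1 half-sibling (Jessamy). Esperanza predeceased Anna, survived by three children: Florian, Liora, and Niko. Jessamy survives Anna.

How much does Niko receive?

The entire €49,500 passes to the siblings and their issue.
Counting each half-blood sibling's line as half a unit, there are 3/2 units in €49,500, so one unit is €33,000. Whole-blood lines (Esperanza) take €33,000 each; half-blood lines (Jessamy) take €16,500 each.
Esperanza's share (€33,000) is divided into 3 shares of €11,000: Florian, Liora, and Niko each take €11,000.

Niko receives €11,000.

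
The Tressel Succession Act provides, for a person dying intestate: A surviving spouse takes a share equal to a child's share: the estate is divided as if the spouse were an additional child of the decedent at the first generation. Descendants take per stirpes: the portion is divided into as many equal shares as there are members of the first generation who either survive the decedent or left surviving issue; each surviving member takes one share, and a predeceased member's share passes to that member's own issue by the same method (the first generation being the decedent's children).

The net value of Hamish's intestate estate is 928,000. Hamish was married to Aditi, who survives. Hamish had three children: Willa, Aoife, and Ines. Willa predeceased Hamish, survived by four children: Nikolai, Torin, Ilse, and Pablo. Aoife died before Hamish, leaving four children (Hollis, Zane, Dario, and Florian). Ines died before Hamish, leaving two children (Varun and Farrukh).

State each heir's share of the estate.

The spouse counts as an additional share at the children's level, so there are 4 primary shares of 232,000. Aditi takes one such share (232,000).
The children's combined portion (696,000) is divided into 3 shares of 232,000: Willa's 232,000 share passes to Willa's issue; Aoife's 232,000 share passes to Aoife's issue; Ines's 232,000 share passes to Ines's issue.
Willa's share (232,000) is divided into 4 shares of 58,000: Nikolai, Torin, Ilse, and Pablo each take 58,000.
Aoife's share (232,000) is divided into 4 shares of 58,000: Hollis, Zane, Dario, and Florian each take 58,000.
Ines's share (232,000) is divided into 2 shares of 116,000: Varun and Farrukh each take 116,000.

Aditi: 232,000; Nikolai: 58,000; Torin: 58,000; Ilse: 58,000; Pablo: 58,000; Hollis: 58,000; Zane: 58,000; Dario: 58,000; Florian: 58,000; Varun: 116,000; Farrukh: 116,000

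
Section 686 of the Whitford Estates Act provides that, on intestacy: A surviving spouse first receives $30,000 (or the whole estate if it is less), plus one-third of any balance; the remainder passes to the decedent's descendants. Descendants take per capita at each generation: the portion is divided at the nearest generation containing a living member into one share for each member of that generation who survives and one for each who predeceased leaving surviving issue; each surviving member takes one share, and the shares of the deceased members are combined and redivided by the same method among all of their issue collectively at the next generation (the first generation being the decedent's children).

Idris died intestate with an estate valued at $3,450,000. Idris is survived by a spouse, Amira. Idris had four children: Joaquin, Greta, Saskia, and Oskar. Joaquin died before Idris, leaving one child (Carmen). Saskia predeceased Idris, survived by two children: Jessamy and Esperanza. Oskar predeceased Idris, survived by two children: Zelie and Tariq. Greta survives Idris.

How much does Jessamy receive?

Jessamy receives $342,000.

Amira first takes $30,000, leaving a balance of $3,420,000. Amira then takes one-third of the balance ($1,140,000), for a total of $1,170,000. The remaining $2,280,000 passes to the descendants.
The descendants' portion ($2,280,000) is divided at the children's generation into 4 shares of $570,000. Greta takes $570,000. The 3 shares of the deceased (Joaquin, Saskia, and Oskar) are combined into a pool of $1,710,000.
That pool ($1,710,000) is divided at the grandchildren's generation equally among Carmen, Jessamy, Esperanza, Zelie, and Tariq: $342,000 each.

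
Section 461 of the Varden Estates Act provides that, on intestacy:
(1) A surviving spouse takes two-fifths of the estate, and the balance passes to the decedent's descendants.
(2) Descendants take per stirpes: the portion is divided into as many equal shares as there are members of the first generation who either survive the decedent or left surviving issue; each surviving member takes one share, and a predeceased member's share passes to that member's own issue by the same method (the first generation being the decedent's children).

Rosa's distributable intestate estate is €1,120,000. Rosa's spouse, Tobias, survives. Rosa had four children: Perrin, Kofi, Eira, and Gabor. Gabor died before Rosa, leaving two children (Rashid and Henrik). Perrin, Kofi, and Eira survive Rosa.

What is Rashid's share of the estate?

Tobias takes two-fifths of €1,120,000 = €448,000. The remaining €672,000 passes to the descendants.
The descendants' portion (€672,000) is divided into 4 shares of €168,000: Perrin, Kofi, and Eira each take €168,000; Gabor's €168,000 share passes to Gabor's issue.
Gabor's share (€168,000) is divided into 2 shares of €84,000: Rashid and Henrik each take €84,000.

Rashid receives €84,000.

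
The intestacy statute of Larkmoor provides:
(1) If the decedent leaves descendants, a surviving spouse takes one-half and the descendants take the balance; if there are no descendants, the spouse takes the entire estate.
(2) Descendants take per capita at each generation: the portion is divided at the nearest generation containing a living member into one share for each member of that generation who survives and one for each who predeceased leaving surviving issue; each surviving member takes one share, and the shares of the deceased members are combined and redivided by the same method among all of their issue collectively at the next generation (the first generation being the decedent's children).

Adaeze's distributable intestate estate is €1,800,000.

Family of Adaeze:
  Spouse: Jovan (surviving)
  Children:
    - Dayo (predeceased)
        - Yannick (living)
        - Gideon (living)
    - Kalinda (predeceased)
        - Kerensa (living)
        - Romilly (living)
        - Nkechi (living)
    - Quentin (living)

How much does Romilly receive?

Romilly receives €120,000.

Jovan takes one-half of €1,800,000 = €900,000. The remaining €900,000 passes to the descendants.
The descendants' portion (€900,000) is divided at the children's generation into 3 shares of €300,000. Quentin takes €300,000. The 2 shares of the deceased (Dayo and Kalinda) are combined into a pool of €600,000.
That pool (€600,000) is divided at the grandchildren's generation equally among Yannick, Gideon, Kerensa, Romilly, and Nkechi: €120,000 each.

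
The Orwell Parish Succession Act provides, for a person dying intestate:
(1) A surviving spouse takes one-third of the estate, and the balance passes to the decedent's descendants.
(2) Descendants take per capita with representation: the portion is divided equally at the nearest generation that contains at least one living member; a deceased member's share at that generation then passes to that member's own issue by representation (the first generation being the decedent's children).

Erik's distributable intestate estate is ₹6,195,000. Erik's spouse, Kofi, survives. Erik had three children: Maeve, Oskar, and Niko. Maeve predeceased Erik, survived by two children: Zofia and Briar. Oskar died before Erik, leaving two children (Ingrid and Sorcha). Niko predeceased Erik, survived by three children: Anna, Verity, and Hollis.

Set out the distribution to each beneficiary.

Kofi: ₹2,065,000; Zofia: ₹590,000; Briar: ₹590,000; Ingrid: ₹590,000; Sorcha: ₹590,000; Anna: ₹590,000; Verity: ₹590,000; Hollis: ₹590,000

Kofi takes one-third of ₹6,195,000 = ₹2,065,000. The remaining ₹4,130,000 passes to the descendants.
No child survives, so the initial division is made at the grandchildren's generation.
The descendants' portion (₹4,130,000) is divided into 7 shares of ₹590,000: Zofia, Briar, Ingrid, Sorcha, Anna, Verity, and Hollis each take ₹590,000.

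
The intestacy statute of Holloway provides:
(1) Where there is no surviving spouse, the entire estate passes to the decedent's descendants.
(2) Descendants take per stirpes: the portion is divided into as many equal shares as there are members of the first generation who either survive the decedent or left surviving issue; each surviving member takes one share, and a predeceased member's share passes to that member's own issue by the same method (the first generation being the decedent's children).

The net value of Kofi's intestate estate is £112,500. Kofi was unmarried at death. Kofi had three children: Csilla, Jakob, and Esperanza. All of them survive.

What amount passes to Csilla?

The entire £112,500 passes to the descendants.
That amount (£112,500) is divided into 3 shares of £37,500: Csilla, Jakob, and Esperanza each take £37,500.

Csilla receives £37,500.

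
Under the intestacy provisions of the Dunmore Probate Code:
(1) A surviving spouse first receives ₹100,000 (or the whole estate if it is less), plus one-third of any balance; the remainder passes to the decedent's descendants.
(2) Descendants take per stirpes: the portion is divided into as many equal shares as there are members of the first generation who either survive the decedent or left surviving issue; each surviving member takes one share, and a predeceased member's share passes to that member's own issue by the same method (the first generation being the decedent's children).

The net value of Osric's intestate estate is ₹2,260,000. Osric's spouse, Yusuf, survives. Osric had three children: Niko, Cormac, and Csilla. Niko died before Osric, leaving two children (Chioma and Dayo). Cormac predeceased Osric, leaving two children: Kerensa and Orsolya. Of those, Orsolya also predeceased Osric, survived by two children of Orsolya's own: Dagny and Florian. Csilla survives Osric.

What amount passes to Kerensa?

Kerensa receives ₹240,000.

Yusuf first takes ₹100,000, leaving a balance of ₹2,160,000. Yusuf then takes one-third of the balance (₹720,000), for a total of ₹820,000. The remaining ₹1,440,000 passes to the descendants.
The descendants' portion (₹1,440,000) is divided into 3 shares of ₹480,000: Csilla takes ₹480,000; Niko's ₹480,000 share passes to Niko's issue; Cormac's ₹480,000 share passes to Cormac's issue.
Niko's share (₹480,000) is divided into 2 shares of ₹240,000: Chioma and Dayo each take ₹240,000.
Cormac's share (₹480,000) is divided into 2 shares of ₹240,000: Kerensa takes ₹240,000; Orsolya's ₹240,000 share passes to Orsolya's issue.
Orsolya's share (₹240,000) is divided into 2 shares of ₹120,000: Dagny and Florian each take ₹120,000.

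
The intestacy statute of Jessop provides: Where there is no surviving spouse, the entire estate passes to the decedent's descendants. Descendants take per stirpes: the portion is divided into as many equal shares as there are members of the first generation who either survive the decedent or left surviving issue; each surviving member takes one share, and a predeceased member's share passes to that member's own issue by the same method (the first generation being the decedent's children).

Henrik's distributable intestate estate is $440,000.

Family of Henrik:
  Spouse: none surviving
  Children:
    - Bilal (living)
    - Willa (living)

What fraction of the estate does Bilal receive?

The entire $440,000 passes to the descendants.
That amount ($440,000) is divided into 2 shares of $220,000: Bilal and Willa each take $220,000.

Bilal receives 1/2 of the estate.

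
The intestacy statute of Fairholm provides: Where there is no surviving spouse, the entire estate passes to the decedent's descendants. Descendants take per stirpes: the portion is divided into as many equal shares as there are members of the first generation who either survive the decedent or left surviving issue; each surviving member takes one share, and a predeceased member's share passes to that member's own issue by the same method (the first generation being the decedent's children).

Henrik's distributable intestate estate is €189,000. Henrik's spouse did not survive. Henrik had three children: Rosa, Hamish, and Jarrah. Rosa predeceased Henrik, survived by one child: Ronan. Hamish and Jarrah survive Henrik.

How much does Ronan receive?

Ronan receives €63,000.

The entire €189,000 passes to the descendants.
That amount (€189,000) is divided into 3 shares of €63,000: Hamish and Jarrah each take €63,000; Rosa's €63,000 share passes to Rosa's issue.
Rosa's share (€63,000) passes entirely to Ronan.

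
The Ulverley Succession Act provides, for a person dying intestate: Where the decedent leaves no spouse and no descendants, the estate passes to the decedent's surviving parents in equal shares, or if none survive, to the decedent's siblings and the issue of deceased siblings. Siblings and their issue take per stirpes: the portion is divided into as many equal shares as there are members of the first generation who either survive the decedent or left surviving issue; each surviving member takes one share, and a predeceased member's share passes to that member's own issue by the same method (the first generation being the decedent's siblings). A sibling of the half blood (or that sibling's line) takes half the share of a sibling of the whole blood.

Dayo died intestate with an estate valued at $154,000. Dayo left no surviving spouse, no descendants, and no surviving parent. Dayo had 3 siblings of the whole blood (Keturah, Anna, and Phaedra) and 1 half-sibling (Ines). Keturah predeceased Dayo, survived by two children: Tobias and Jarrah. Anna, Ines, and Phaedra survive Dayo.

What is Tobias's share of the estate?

The entire $154,000 passes to the siblings and their issue.
Counting each half-blood sibling's line as half a unit, there are 7/2 units in $154,000, so one unit is $44,000. Whole-blood lines (Keturah, Anna, and Phaedra) take $44,000 each; half-blood lines (Ines) take $22,000 each.
Keturah's share ($44,000) is divided into 2 shares of $22,000: Tobias and Jarrah each take $22,000.

Tobias receives $22,000.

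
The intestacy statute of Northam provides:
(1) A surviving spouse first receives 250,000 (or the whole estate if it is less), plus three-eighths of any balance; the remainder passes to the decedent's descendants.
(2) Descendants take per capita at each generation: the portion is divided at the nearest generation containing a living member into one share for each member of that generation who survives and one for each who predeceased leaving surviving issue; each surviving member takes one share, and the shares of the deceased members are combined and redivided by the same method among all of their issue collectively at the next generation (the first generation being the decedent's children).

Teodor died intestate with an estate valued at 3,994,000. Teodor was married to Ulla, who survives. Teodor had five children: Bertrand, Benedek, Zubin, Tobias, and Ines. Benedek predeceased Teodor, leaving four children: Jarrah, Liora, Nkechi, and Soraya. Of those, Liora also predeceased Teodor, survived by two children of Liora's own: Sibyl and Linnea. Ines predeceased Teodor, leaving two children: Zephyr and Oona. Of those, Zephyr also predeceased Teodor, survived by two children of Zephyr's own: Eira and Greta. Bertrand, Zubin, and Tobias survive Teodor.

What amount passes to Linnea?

Linnea receives 78,000.

Ulla first takes 250,000, leaving a balance of 3,744,000. Ulla then takes three-eighths of the balance (1,404,000), for a total of 1,654,000. The remaining 2,340,000 passes to the descendants.
The descendants' portion (2,340,000) is divided at the children's generation into 5 shares of 468,000. Bertrand, Zubin, and Tobias each take 468,000. The 2 shares of the deceased (Benedek and Ines) are combined into a pool of 936,000.
That pool (936,000) is divided at the grandchildren's generation into 6 shares of 156,000. Jarrah, Nkechi, Soraya, and Oona each take 156,000. The 2 shares of the deceased (Liora and Zephyr) are combined into a pool of 312,000.
That pool (312,000) is divided at the great-grandchildren's generation equally among Sibyl, Linnea, Eira, and Greta: 78,000 each.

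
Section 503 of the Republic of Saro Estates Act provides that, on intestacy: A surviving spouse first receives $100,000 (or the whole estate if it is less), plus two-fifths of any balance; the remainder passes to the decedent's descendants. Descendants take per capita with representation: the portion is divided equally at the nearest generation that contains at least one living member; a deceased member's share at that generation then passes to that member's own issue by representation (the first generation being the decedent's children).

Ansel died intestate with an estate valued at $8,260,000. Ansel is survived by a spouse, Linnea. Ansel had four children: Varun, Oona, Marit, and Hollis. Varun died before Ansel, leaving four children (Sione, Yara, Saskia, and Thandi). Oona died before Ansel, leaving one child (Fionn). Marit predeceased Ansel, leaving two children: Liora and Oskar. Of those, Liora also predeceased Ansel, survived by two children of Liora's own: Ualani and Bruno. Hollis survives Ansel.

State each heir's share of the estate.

Linnea: $3,364,000; Sione: $306,000; Yara: $306,000; Saskia: $306,000; Thandi: $306,000; Fionn: $1,224,000; Ualani: $306,000; Bruno: $306,000; Oskar: $612,000; Hollis: $1,224,000

Linnea first takes $100,000, leaving a balance of $8,160,000. Linnea then takes two-fifths of the balance ($3,264,000), for a total of $3,364,000. The remaining $4,896,000 passes to the descendants.
The descendants' portion ($4,896,000) is divided into 4 shares of $1,224,000: Hollis takes $1,224,000; Varun's $1,224,000 share passes to Varun's issue; Oona's $1,224,000 share passes to Oona's issue; Marit's $1,224,000 share passes to Marit's issue.
Varun's share ($1,224,000) is divided into 4 shares of $306,000: Sione, Yara, Saskia, and Thandi each take $306,000.
Oona's share ($1,224,000) passes entirely to Fionn.
Marit's share ($1,224,000) is divided into 2 shares of $612,000: Oskar takes $612,000; Liora's $612,000 share passes to Liora's issue.
Liora's share ($612,000) is divided into 2 shares of $306,000: Ualani and Bruno each take $306,000.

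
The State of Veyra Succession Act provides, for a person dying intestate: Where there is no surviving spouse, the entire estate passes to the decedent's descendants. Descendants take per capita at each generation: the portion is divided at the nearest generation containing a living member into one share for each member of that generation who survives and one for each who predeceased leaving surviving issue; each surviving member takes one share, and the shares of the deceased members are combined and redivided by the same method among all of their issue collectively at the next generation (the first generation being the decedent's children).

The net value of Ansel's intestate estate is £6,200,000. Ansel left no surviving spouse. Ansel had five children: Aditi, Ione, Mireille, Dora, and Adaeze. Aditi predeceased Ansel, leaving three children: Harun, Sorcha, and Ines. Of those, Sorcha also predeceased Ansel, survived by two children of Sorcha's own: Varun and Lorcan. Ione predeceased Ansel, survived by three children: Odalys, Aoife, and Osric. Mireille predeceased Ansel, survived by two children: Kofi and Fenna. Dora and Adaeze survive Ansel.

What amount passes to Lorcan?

The entire £6,200,000 passes to the descendants.
That amount (£6,200,000) is divided at the children's generation into 5 shares of £1,240,000. Dora and Adaeze each take £1,240,000. The 3 shares of the deceased (Aditi, Ione, and Mireille) are combined into a pool of £3,720,000.
That pool (£3,720,000) is divided at the grandchildren's generation into 8 shares of £465,000. Harun, Ines, Odalys, Aoife, Osric, Kofi, and Fenna each take £465,000. The remaining share for the deceased Sorcha (£465,000) is carried to the next generation.
That pool (£465,000) is divided at the great-grandchildren's generation equally among Varun and Lorcan: £232,500 each.

Lorcan receives £232,500.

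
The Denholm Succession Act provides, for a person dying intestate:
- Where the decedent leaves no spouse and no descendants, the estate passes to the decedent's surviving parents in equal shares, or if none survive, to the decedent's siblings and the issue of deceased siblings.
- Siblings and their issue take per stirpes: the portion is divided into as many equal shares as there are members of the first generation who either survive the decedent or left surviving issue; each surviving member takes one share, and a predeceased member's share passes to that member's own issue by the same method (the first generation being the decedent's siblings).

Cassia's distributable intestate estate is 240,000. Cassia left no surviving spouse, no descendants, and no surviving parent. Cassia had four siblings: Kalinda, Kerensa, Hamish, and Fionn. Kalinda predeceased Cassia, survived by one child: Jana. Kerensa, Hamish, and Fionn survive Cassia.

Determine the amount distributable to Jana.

The entire 240,000 passes to the siblings and their issue.
That amount (240,000) is divided into 4 shares of 60,000: Kerensa, Hamish, and Fionn each take 60,000; Kalinda's 60,000 share passes to Kalinda's issue.
Kalinda's share (60,000) passes entirely to Jana.

Jana receives 60,000.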